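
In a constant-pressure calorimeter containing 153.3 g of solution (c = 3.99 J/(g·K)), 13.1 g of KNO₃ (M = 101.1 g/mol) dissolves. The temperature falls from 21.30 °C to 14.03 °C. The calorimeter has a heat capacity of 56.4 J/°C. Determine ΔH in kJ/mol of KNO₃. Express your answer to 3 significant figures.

|ΔT| = |14.03 − 21.30| = 7.27 °C
|q_surr| = (153.3 × 3.99 + 56.4) × 7.27 = 668.067 × 7.27 = 4857 J
n(KNO₃) = 13.1 / 101.1 = 0.1296 mol
Temperature fell, so q_rxn = +|q_surr| = 4.857 kJ
ΔH = q_rxn / n = 37.48 kJ/mol

ΔH = 37.5 kJ/mol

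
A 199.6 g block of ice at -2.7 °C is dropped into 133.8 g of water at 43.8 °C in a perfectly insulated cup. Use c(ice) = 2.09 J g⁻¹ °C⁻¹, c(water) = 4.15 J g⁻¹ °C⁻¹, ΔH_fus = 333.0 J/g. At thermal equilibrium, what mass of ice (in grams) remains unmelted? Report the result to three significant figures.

m_ice remaining = 130 g

Heat to warm all ice to 0 °C: 199.6×2.09×2.7 = 1126.3 J
Heat released by water cooling to 0 °C: 133.8×4.15×43.8 = 24321 J
24321 J < 1126.3 + 199.6×333.0 = 67593.1 J, so not all ice melts; final T = 0 °C.
Heat left for melting: 24321 − 1126.3 = 23194.7 J
Mass melted = 23194.7 / 333.0 = 69.65 g
Ice remaining = 199.6 − 69.65 = 129.95 g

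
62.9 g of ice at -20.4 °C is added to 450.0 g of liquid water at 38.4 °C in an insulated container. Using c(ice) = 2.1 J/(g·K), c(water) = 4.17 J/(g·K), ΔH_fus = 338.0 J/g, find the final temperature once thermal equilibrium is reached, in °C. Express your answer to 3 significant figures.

T_f = 22.5 °C

Heat to bring ice to 0 °C and melt it: q₁ = 62.9×2.1×20.4 + 62.9×338.0 = 23955 J
Heat the water can supply cooling to 0 °C: 450.0×4.17×38.4 = 72057.6 J > q₁, so all ice melts.
Energy balance: 450.0×4.17×(38.4 − T) = 23955 + 62.9×4.17×(T − 0)
1876.5(38.4 − T) = 23955 + 262.293 T
72057.6 − 23955 = 2138.793 T
T = 48102.6 / 2138.793 = 22.49 °C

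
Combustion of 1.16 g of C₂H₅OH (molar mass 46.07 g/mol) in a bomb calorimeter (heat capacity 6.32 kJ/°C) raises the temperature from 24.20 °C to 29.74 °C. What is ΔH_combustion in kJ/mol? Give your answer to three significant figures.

ΔH = -1390 kJ/mol

ΔT = 29.74 − 24.20 = 5.54 °C
q_cal = C_cal × ΔT = 6.32 × 5.54 = 35.0128 kJ
n = 1.16 / 46.07 = 0.02518 mol
q_rxn = −q_cal = -35.0128 kJ
ΔH = -35.0128 / 0.02518 = -1391 kJ/mol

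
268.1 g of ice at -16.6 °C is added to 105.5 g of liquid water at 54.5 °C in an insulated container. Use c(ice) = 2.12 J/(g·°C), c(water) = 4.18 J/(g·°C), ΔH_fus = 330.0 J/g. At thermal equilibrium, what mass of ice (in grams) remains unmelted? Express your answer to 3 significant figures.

Heat to warm all ice to 0 °C: 268.1×2.12×16.6 = 9435.0 J
Heat released by water cooling to 0 °C: 105.5×4.18×54.5 = 24034 J
24034 J < 9435.0 + 268.1×330.0 = 97908.0 J, so not all ice melts; final T = 0 °C.
Heat left for melting: 24034 − 9435.0 = 14599.0 J
Mass melted = 14599.0 / 330.0 = 44.24 g
Ice remaining = 268.1 − 44.24 = 223.86 g

m_ice remaining = 224 g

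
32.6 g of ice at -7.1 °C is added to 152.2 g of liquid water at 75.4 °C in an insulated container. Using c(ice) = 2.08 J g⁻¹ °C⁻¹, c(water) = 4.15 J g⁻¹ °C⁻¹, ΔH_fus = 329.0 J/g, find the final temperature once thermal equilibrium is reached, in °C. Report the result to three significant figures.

Heat to bring ice to 0 °C and melt it: q₁ = 32.6×2.08×7.1 + 32.6×329.0 = 11207 J
Heat the water can supply cooling to 0 °C: 152.2×4.15×75.4 = 47624.9 J > q₁, so all ice melts.
Energy balance: 152.2×4.15×(75.4 − T) = 11207 + 32.6×4.15×(T − 0)
631.63(75.4 − T) = 11207 + 135.29 T
47624.9 − 11207 = 766.92 T
T = 36417.9 / 766.92 = 47.49 °C

T_f = 47.5 °C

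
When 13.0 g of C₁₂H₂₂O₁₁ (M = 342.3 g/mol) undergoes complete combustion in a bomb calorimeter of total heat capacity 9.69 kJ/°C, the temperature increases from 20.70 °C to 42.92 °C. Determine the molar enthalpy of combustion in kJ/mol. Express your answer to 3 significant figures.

ΔT = 42.92 − 20.70 = 22.22 °C
q_cal = C_cal × ΔT = 9.69 × 22.22 = 215.3118 kJ
n = 13.0 / 342.3 = 0.03798 mol
q_rxn = −q_cal = -215.3118 kJ
ΔH = -215.3118 / 0.03798 = -5669 kJ/mol

ΔH = -5670 kJ/mol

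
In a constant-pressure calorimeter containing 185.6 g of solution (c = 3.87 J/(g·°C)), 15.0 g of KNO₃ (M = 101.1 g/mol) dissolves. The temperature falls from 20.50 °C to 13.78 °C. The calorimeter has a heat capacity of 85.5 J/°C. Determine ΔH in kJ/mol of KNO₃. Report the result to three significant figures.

|ΔT| = |13.78 − 20.50| = 6.72 °C
|q_surr| = (185.6 × 3.87 + 85.5) × 6.72 = 803.772 × 6.72 = 5401 J
n(KNO₃) = 15.0 / 101.1 = 0.1484 mol
Temperature fell, so q_rxn = +|q_surr| = 5.401 kJ
ΔH = q_rxn / n = 36.39 kJ/mol

ΔH = 36.4 kJ/mol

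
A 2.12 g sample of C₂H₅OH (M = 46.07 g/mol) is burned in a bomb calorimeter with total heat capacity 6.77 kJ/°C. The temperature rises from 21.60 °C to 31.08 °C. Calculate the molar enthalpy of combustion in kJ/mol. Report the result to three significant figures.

ΔT = 31.08 − 21.60 = 9.48 °C
q_cal = C_cal × ΔT = 6.77 × 9.48 = 64.1796 kJ
n = 2.12 / 46.07 = 0.04602 mol
q_rxn = −q_cal = -64.1796 kJ
ΔH = -64.1796 / 0.04602 = -1394.6 kJ/mol

ΔH = -1390 kJ/mol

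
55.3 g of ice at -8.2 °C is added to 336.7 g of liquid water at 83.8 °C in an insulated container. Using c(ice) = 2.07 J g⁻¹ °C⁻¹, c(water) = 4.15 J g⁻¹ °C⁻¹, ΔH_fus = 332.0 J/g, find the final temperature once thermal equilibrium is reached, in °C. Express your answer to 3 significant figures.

Heat to bring ice to 0 °C and melt it: q₁ = 55.3×2.07×8.2 + 55.3×332.0 = 19298 J
Heat the water can supply cooling to 0 °C: 336.7×4.15×83.8 = 117094 J > q₁, so all ice melts.
Energy balance: 336.7×4.15×(83.8 − T) = 19298 + 55.3×4.15×(T − 0)
1397.305(83.8 − T) = 19298 + 229.495 T
117094 − 19298 = 1626.800 T
T = 97796 / 1626.800 = 60.12 °C

T_f = 60.1 °C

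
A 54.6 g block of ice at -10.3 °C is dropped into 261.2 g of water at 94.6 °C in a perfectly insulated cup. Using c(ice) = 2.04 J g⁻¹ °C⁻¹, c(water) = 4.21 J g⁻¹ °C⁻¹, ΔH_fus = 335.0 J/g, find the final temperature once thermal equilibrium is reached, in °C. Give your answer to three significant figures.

Heat to bring ice to 0 °C and melt it: q₁ = 54.6×2.04×10.3 + 54.6×335.0 = 19438 J
Heat the water can supply cooling to 0 °C: 261.2×4.21×94.6 = 104027 J > q₁, so all ice melts.
Energy balance: 261.2×4.21×(94.6 − T) = 19438 + 54.6×4.21×(T − 0)
1099.652(94.6 − T) = 19438 + 229.866 T
104027 − 19438 = 1329.518 T
T = 84589 / 1329.518 = 63.62 °C

T_f = 63.6 °C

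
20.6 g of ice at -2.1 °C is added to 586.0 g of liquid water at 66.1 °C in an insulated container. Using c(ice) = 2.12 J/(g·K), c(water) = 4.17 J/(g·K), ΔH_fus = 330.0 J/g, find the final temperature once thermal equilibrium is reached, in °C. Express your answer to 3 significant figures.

T_f = 61.1 °C

Heat to bring ice to 0 °C and melt it: q₁ = 20.6×2.12×2.1 + 20.6×330.0 = 6889.7 J
Heat the water can supply cooling to 0 °C: 586.0×4.17×66.1 = 161523 J > q₁, so all ice melts.
Energy balance: 586.0×4.17×(66.1 − T) = 6889.7 + 20.6×4.17×(T − 0)
2443.62(66.1 − T) = 6889.7 + 85.902 T
161523 − 6889.7 = 2529.522 T
T = 154633.3 / 2529.522 = 61.13 °C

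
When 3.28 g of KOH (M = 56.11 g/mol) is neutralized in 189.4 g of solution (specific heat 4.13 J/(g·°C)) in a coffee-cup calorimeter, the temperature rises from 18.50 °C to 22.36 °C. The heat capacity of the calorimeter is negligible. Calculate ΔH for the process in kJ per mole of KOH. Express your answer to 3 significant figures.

ΔH = -51.7 kJ/mol

|ΔT| = |22.36 − 18.50| = 3.86 °C
|q_surr| = (189.4 × 4.13) × 3.86 = 782.222 × 3.86 = 3019.4 J
n(KOH) = 3.28 / 56.11 = 0.058457 mol
Temperature rose, so q_rxn = −|q_surr| = -3.0194 kJ
ΔH = q_rxn / n = -51.65 kJ/mol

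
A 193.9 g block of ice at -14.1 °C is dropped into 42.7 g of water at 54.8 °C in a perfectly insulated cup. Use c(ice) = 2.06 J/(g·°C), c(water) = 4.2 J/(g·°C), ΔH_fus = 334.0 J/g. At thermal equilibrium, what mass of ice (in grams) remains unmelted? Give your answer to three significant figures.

m_ice remaining = 181 g

Heat to warm all ice to 0 °C: 193.9×2.06×14.1 = 5632.0 J
Heat released by water cooling to 0 °C: 42.7×4.2×54.8 = 9827.8 J
9827.8 J < 5632.0 + 193.9×334.0 = 70394.6 J, so not all ice melts; final T = 0 °C.
Heat left for melting: 9827.8 − 5632.0 = 4195.8 J
Mass melted = 4195.8 / 334.0 = 12.56 g
Ice remaining = 193.9 − 12.56 = 181.34 g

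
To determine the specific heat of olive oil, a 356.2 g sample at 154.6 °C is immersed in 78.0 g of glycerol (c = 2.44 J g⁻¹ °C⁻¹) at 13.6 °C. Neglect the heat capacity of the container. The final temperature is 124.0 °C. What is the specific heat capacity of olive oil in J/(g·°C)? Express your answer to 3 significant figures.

c = 1.93 J/(g·°C)

q_gained = (78.0 × 2.44) × (124.0 − 13.6) = 21010 J
q_lost = 356.2 × c × (154.6 − 124.0) = 10899.72 c
Set equal: c = 21010 / 10899.72 = 1.93 J/(g·°C)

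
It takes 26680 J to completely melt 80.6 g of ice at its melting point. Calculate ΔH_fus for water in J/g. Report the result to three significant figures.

ΔH_fus = q / m = 26680 / 80.6 = 331 J/g

ΔH_fus = 331 J/g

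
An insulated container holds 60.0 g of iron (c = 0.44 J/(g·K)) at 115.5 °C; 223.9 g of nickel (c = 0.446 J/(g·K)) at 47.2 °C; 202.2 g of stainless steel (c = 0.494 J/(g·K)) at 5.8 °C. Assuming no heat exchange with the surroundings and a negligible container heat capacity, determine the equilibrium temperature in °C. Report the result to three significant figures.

T_f = 36.9 °C

Σ mᵢcᵢ(T − Tᵢ) = 0  ⇒  T = Σ mᵢcᵢTᵢ / Σ mᵢcᵢ
Σ mᵢcᵢ = 60.0×0.44 + 223.9×0.446 + 202.2×0.494 = 226.1462
Σ mᵢcᵢTᵢ = 26.4×115.5 + 99.8594×47.2 + 99.8868×5.8 = 8341.9
T = 8341.9 / 226.1462 = 36.89 °C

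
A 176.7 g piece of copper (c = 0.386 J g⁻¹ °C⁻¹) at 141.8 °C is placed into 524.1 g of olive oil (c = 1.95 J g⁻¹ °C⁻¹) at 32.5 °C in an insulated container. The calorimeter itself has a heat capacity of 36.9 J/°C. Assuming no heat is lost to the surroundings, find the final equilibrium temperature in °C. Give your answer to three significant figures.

T_f = 39.1 °C

Heat lost by copper = heat gained by olive oil + calorimeter.
(176.7)(0.386)(141.8 − T) = [(524.1)(1.95) + 36.9](T − 32.5)
68.2062 (141.8 − T) = 1058.895 (T − 32.5)
9671.6 − 68.2062 T = 1058.895 T − 34414
44085.6 = 1127.1012 T
T = 39.11 °C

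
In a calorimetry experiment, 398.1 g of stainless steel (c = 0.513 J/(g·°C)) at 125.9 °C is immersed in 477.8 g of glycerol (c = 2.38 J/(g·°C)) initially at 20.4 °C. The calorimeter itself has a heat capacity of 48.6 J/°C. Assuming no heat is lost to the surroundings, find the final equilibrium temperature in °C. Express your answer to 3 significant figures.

Heat lost by stainless steel = heat gained by glycerol + calorimeter.
(398.1)(0.513)(125.9 − T) = [(477.8)(2.38) + 48.6](T − 20.4)
204.2253 (125.9 − T) = 1185.764 (T − 20.4)
25712 − 204.2253 T = 1185.764 T − 24190
49902 = 1389.9893 T
T = 35.90 °C

T_f = 35.9 °C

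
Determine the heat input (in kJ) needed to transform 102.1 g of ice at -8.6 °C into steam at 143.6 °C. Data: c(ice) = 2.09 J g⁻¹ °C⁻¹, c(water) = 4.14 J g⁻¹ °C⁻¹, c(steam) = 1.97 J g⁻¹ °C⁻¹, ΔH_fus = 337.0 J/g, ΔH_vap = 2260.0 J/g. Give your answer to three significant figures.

q = 318 kJ

q1 (heat ice -8.6→0.0 °C): 102.1 × 2.09 × 8.6 = 1835 J
q2 (melt at 0 °C): 102.1 × 337.0 = 34408 J
q3 (heat water 0.0→100.0 °C): 102.1 × 4.14 × 100.0 = 42269 J
q4 (vaporize at 100 °C): 102.1 × 2260.0 = 230746 J
q5 (heat steam 100.0→143.6 °C): 102.1 × 1.97 × 43.6 = 8770 J
Total: 1835 + 34408 + 42269 + 230746 + 8770 = 318028 J = 318 kJ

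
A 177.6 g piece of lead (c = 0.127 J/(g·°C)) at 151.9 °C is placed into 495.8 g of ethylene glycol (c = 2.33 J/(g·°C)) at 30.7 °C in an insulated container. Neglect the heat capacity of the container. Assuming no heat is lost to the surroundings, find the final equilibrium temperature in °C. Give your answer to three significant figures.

Heat lost by lead = heat gained by ethylene glycol.
(177.6)(0.127)(151.9 − T) = (495.8)(2.33)(T − 30.7)
22.5552 (151.9 − T) = 1155.214 (T − 30.7)
3426.1 − 22.5552 T = 1155.214 T − 35465
38891.1 = 1177.7692 T
T = 33.02 °C

T_f = 33.0 °C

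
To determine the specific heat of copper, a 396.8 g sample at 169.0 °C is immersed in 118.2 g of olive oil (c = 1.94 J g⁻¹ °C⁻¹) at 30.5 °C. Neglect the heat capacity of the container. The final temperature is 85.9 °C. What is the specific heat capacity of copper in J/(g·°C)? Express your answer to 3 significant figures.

q_gained = (118.2 × 1.94) × (85.9 − 30.5) = 12700 J
q_lost = 396.8 × c × (169.0 − 85.9) = 32974.08 c
Set equal: c = 12700 / 32974.08 = 0.385 J/(g·°C)

c = 0.385 J/(g·°C)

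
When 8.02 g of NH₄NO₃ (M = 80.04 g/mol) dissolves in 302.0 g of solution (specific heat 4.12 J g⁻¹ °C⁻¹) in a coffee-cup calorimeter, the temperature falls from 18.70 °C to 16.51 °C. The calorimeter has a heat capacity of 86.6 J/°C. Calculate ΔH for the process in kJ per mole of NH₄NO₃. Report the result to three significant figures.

ΔH = 29.1 kJ/mol

|ΔT| = |16.51 − 18.70| = 2.19 °C
|q_surr| = (302.0 × 4.12 + 86.6) × 2.19 = 1330.84 × 2.19 = 2915 J
n(NH₄NO₃) = 8.02 / 80.04 = 0.1002 mol
Temperature fell, so q_rxn = +|q_surr| = 2.915 kJ
ΔH = q_rxn / n = 29.09 kJ/mol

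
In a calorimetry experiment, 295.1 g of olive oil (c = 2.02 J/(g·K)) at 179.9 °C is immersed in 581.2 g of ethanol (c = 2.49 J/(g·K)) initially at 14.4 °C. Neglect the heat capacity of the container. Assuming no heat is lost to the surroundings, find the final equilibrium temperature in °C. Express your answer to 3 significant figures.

T_f = 62.7 °C

Heat lost by olive oil = heat gained by ethanol.
(295.1)(2.02)(179.9 − T) = (581.2)(2.49)(T − 14.4)
596.102 (179.9 − T) = 1447.188 (T − 14.4)
107240 − 596.102 T = 1447.188 T − 20840
128080 = 2043.290 T
T = 62.68 °C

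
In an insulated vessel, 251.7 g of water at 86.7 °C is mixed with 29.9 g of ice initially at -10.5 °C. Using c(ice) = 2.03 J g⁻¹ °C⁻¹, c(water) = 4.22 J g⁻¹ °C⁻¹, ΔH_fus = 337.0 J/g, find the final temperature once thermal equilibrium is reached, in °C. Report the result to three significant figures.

T_f = 68.5 °C

Heat to bring ice to 0 °C and melt it: q₁ = 29.9×2.03×10.5 + 29.9×337.0 = 10714 J
Heat the water can supply cooling to 0 °C: 251.7×4.22×86.7 = 92090.5 J > q₁, so all ice melts.
Energy balance: 251.7×4.22×(86.7 − T) = 10714 + 29.9×4.22×(T − 0)
1062.174(86.7 − T) = 10714 + 126.178 T
92090.5 − 10714 = 1188.352 T
T = 81376.5 / 1188.352 = 68.48 °C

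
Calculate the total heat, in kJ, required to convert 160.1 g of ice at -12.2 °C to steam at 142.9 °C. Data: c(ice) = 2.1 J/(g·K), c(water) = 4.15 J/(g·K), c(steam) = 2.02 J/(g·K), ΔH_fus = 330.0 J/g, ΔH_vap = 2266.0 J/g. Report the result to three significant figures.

q = 500 kJ

q1 (heat ice -12.2→0.0 °C): 160.1 × 2.1 × 12.2 = 4102 J
q2 (melt at 0 °C): 160.1 × 330.0 = 52833 J
q3 (heat water 0.0→100.0 °C): 160.1 × 4.15 × 100.0 = 66442 J
q4 (vaporize at 100 °C): 160.1 × 2266.0 = 362787 J
q5 (heat steam 100.0→142.9 °C): 160.1 × 2.02 × 42.9 = 13874 J
Total: 4102 + 52833 + 66442 + 362787 + 13874 = 500038 J = 500 kJ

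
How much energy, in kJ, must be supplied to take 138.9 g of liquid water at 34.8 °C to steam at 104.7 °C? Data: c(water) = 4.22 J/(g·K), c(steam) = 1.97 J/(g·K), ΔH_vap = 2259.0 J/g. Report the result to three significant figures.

q1 (heat water 34.8→100.0 °C): 138.9 × 4.22 × 65.2 = 38218 J
q2 (vaporize at 100 °C): 138.9 × 2259.0 = 313775 J
q3 (heat steam 100.0→104.7 °C): 138.9 × 1.97 × 4.7 = 1286 J
Total: 38218 + 313775 + 1286 = 353279 J = 353 kJ

q = 353 kJ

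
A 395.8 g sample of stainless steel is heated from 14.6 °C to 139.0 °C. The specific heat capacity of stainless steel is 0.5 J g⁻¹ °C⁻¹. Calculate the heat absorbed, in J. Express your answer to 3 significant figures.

q = 24600 J

q = m c ΔT = 395.8 × 0.5 × (139.0 − 14.6)
q = 395.8 × 0.5 × 124.4 = 24620 J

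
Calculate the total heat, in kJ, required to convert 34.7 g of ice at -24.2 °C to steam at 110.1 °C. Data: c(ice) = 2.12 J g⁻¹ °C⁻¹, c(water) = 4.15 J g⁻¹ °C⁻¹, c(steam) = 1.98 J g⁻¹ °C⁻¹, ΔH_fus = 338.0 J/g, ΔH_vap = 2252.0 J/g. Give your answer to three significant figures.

q1 (heat ice -24.2→0.0 °C): 34.7 × 2.12 × 24.2 = 1780 J
q2 (melt at 0 °C): 34.7 × 338.0 = 11729 J
q3 (heat water 0.0→100.0 °C): 34.7 × 4.15 × 100.0 = 14401 J
q4 (vaporize at 100 °C): 34.7 × 2252.0 = 78144 J
q5 (heat steam 100.0→110.1 °C): 34.7 × 1.98 × 10.1 = 694 J
Total: 1780 + 11729 + 14401 + 78144 + 694 = 106748 J = 107 kJ

q = 107 kJ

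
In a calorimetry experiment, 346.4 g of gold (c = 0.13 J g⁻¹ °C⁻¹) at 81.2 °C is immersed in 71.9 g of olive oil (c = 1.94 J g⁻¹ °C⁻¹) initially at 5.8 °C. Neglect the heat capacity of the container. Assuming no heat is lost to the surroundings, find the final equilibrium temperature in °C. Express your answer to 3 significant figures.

T_f = 24.2 °C

Heat lost by gold = heat gained by olive oil.
(346.4)(0.13)(81.2 − T) = (71.9)(1.94)(T − 5.8)
45.032 (81.2 − T) = 139.486 (T − 5.8)
3656.6 − 45.032 T = 139.486 T − 809.02
4465.62 = 184.518 T
T = 24.20 °C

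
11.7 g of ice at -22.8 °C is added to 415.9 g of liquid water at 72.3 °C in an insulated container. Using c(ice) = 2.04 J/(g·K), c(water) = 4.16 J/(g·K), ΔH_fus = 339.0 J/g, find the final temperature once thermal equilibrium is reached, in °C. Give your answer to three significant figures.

T_f = 67.8 °C

Heat to bring ice to 0 °C and melt it: q₁ = 11.7×2.04×22.8 + 11.7×339.0 = 4510.5 J
Heat the water can supply cooling to 0 °C: 415.9×4.16×72.3 = 125089 J > q₁, so all ice melts.
Energy balance: 415.9×4.16×(72.3 − T) = 4510.5 + 11.7×4.16×(T − 0)
1730.144(72.3 − T) = 4510.5 + 48.672 T
125089 − 4510.5 = 1778.816 T
T = 120578.5 / 1778.816 = 67.79 °C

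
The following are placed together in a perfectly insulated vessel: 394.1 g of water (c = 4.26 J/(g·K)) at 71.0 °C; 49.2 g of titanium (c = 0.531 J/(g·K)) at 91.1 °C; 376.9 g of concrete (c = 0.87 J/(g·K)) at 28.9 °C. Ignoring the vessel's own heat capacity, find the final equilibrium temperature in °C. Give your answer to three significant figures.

Σ mᵢcᵢ(T − Tᵢ) = 0  ⇒  T = Σ mᵢcᵢTᵢ / Σ mᵢcᵢ
Σ mᵢcᵢ = 394.1×4.26 + 49.2×0.531 + 376.9×0.87 = 2032.8942
Σ mᵢcᵢTᵢ = 1678.866×71.0 + 26.1252×91.1 + 327.903×28.9 = 131060
T = 131060 / 2032.8942 = 64.47 °C

T_f = 64.5 °C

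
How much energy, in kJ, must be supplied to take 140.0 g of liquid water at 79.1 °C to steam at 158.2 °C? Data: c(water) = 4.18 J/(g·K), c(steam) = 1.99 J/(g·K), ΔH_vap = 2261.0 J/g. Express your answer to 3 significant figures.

q1 (heat water 79.1→100.0 °C): 140.0 × 4.18 × 20.9 = 12231 J
q2 (vaporize at 100 °C): 140.0 × 2261.0 = 316540 J
q3 (heat steam 100.0→158.2 °C): 140.0 × 1.99 × 58.2 = 16215 J
Total: 12231 + 316540 + 16215 = 344986 J = 345 kJ

q = 345 kJ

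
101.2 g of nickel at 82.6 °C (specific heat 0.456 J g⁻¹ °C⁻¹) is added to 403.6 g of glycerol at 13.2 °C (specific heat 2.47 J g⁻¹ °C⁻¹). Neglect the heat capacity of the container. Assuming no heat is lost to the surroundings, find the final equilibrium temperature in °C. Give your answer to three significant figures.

T_f = 16.3 °C

Heat lost by nickel = heat gained by glycerol.
(101.2)(0.456)(82.6 − T) = (403.6)(2.47)(T − 13.2)
46.1472 (82.6 − T) = 996.892 (T − 13.2)
3811.8 − 46.1472 T = 996.892 T − 13159
16970.8 = 1043.0392 T
T = 16.27 °C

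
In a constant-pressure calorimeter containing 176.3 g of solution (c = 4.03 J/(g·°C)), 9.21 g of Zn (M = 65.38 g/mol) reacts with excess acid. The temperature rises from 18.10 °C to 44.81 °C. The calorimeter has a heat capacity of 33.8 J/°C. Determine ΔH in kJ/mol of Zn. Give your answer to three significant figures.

ΔH = -141 kJ/mol

|ΔT| = |44.81 − 18.10| = 26.71 °C
|q_surr| = (176.3 × 4.03 + 33.8) × 26.71 = 744.289 × 26.71 = 19880 J
n(Zn) = 9.21 / 65.38 = 0.1409 mol
Temperature rose, so q_rxn = −|q_surr| = -19.88 kJ
ΔH = q_rxn / n = -141.1 kJ/mol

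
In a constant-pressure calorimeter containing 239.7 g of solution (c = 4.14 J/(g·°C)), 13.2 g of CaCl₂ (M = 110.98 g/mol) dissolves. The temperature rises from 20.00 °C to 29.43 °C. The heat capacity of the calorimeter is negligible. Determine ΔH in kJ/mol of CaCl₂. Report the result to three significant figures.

|ΔT| = |29.43 − 20.00| = 9.43 °C
|q_surr| = (239.7 × 4.14) × 9.43 = 992.358 × 9.43 = 9358 J
n(CaCl₂) = 13.2 / 110.98 = 0.1189 mol
Temperature rose, so q_rxn = −|q_surr| = -9.358 kJ
ΔH = q_rxn / n = -78.70 kJ/mol

ΔH = -78.7 kJ/mol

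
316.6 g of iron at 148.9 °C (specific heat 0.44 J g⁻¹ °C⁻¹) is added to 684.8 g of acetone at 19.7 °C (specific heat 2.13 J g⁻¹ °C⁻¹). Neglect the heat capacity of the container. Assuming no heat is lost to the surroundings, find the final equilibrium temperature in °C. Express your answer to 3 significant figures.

T_f = 31.0 °C

Heat lost by iron = heat gained by acetone.
(316.6)(0.44)(148.9 − T) = (684.8)(2.13)(T − 19.7)
139.304 (148.9 − T) = 1458.624 (T − 19.7)
20742 − 139.304 T = 1458.624 T − 28735
49477 = 1597.928 T
T = 30.96 °C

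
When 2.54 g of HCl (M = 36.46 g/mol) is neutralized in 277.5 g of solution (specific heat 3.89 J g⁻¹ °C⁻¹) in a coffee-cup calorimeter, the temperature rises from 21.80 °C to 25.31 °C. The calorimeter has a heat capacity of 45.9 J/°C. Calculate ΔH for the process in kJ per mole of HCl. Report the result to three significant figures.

ΔH = -56.7 kJ/mol

|ΔT| = |25.31 − 21.80| = 3.51 °C
|q_surr| = (277.5 × 3.89 + 45.9) × 3.51 = 1125.375 × 3.51 = 3950 J
n(HCl) = 2.54 / 36.46 = 0.06967 mol
Temperature rose, so q_rxn = −|q_surr| = -3.950 kJ
ΔH = q_rxn / n = -56.70 kJ/mol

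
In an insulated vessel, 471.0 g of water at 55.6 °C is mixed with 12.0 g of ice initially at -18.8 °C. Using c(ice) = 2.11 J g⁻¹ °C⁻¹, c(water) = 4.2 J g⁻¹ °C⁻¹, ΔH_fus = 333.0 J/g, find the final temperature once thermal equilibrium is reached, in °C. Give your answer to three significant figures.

Heat to bring ice to 0 °C and melt it: q₁ = 12.0×2.11×18.8 + 12.0×333.0 = 4472.0 J
Heat the water can supply cooling to 0 °C: 471.0×4.2×55.6 = 109988 J > q₁, so all ice melts.
Energy balance: 471.0×4.2×(55.6 − T) = 4472.0 + 12.0×4.2×(T − 0)
1978.2(55.6 − T) = 4472.0 + 50.4 T
109988 − 4472.0 = 2028.6 T
T = 105516.0 / 2028.6 = 52.01 °C

T_f = 52.0 °C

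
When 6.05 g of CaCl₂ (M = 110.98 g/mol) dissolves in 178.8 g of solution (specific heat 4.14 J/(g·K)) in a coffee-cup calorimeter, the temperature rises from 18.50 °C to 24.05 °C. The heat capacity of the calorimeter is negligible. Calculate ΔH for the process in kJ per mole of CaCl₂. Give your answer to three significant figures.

|ΔT| = |24.05 − 18.50| = 5.55 °C
|q_surr| = (178.8 × 4.14) × 5.55 = 740.232 × 5.55 = 4108 J
n(CaCl₂) = 6.05 / 110.98 = 0.05451 mol
Temperature rose, so q_rxn = −|q_surr| = -4.108 kJ
ΔH = q_rxn / n = -75.36 kJ/mol

ΔH = -75.4 kJ/mol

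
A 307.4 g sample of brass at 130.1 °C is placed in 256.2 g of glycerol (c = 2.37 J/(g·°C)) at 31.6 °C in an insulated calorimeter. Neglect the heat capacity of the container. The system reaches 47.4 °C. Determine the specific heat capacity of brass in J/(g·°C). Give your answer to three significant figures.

c = 0.377 J/(g·°C)

q_gained = (256.2 × 2.37) × (47.4 − 31.6) = 9594 J
q_lost = 307.4 × c × (130.1 − 47.4) = 25421.98 c
Set equal: c = 9594 / 25421.98 = 0.377 J/(g·°C)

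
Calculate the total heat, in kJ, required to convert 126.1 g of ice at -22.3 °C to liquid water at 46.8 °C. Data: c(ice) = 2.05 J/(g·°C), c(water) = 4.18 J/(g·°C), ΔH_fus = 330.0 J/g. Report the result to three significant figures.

q1 (heat ice -22.3→0.0 °C): 126.1 × 2.05 × 22.3 = 5765 J
q2 (melt at 0 °C): 126.1 × 330.0 = 41613 J
q3 (heat water 0.0→46.8 °C): 126.1 × 4.18 × 46.8 = 24668 J
Total: 5765 + 41613 + 24668 = 72046 J = 72.0 kJ

q = 72.0 kJ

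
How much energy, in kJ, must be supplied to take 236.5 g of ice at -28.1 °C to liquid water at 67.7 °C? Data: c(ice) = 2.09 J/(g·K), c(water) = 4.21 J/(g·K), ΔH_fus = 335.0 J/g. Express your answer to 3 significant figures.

q = 161 kJ

q1 (heat ice -28.1→0.0 °C): 236.5 × 2.09 × 28.1 = 13889 J
q2 (melt at 0 °C): 236.5 × 335.0 = 79228 J
q3 (heat water 0.0→67.7 °C): 236.5 × 4.21 × 67.7 = 67407 J
Total: 13889 + 79228 + 67407 = 160524 J = 161 kJ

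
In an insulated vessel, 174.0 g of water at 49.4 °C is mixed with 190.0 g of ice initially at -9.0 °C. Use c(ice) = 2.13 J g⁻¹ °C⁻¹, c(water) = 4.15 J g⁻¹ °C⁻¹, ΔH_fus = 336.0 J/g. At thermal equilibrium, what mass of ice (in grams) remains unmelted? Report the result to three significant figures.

Heat to warm all ice to 0 °C: 190.0×2.13×9.0 = 3642.3 J
Heat released by water cooling to 0 °C: 174.0×4.15×49.4 = 35672 J
35672 J < 3642.3 + 190.0×336.0 = 67482.3 J, so not all ice melts; final T = 0 °C.
Heat left for melting: 35672 − 3642.3 = 32029.7 J
Mass melted = 32029.7 / 336.0 = 95.33 g
Ice remaining = 190.0 − 95.33 = 94.67 g

m_ice remaining = 94.7 g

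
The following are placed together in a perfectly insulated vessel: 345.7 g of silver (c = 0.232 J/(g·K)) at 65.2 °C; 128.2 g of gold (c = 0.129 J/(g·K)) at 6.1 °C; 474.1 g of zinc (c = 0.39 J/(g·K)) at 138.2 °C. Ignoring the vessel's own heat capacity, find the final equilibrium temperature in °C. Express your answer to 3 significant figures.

T_f = 110 °C

Σ mᵢcᵢ(T − Tᵢ) = 0  ⇒  T = Σ mᵢcᵢTᵢ / Σ mᵢcᵢ
Σ mᵢcᵢ = 345.7×0.232 + 128.2×0.129 + 474.1×0.39 = 281.6392
Σ mᵢcᵢTᵢ = 80.2024×65.2 + 16.5378×6.1 + 184.899×138.2 = 30883
T = 30883 / 281.6392 = 109.7 °C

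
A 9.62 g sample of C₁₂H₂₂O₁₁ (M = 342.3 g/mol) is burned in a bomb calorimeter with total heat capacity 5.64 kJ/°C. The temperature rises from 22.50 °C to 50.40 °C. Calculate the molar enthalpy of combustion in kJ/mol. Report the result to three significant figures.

ΔT = 50.40 − 22.50 = 27.90 °C
q_cal = C_cal × ΔT = 5.64 × 27.90 = 157.356 kJ
n = 9.62 / 342.3 = 0.02810 mol
q_rxn = −q_cal = -157.356 kJ
ΔH = -157.356 / 0.02810 = -5600 kJ/mol

ΔH = -5600 kJ/mol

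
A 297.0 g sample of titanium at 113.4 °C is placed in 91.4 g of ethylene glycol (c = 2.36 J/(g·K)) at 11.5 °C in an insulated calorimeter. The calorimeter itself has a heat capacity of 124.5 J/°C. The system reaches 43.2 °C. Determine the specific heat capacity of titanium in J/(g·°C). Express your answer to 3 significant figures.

q_gained = (91.4 × 2.36 + 124.5) × (43.2 − 11.5) = 10780 J
q_lost = 297.0 × c × (113.4 − 43.2) = 20849.4 c
Set equal: c = 10780 / 20849.4 = 0.517 J/(g·°C)

c = 0.517 J/(g·°C)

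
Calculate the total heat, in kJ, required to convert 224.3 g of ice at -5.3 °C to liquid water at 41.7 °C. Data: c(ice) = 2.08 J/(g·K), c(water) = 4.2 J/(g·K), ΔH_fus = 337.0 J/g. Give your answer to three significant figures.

q1 (heat ice -5.3→0.0 °C): 224.3 × 2.08 × 5.3 = 2473 J
q2 (melt at 0 °C): 224.3 × 337.0 = 75589 J
q3 (heat water 0.0→41.7 °C): 224.3 × 4.2 × 41.7 = 39284 J
Total: 2473 + 75589 + 39284 = 117346 J = 117 kJ

q = 117 kJ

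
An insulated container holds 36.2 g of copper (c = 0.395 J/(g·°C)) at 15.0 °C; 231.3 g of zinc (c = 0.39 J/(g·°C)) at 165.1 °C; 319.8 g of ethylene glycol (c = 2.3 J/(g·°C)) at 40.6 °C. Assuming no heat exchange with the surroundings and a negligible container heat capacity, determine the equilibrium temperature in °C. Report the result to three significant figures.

T_f = 53.5 °C

Σ mᵢcᵢ(T − Tᵢ) = 0  ⇒  T = Σ mᵢcᵢTᵢ / Σ mᵢcᵢ
Σ mᵢcᵢ = 36.2×0.395 + 231.3×0.39 + 319.8×2.3 = 840.046
Σ mᵢcᵢTᵢ = 14.299×15.0 + 90.207×165.1 + 735.54×40.6 = 44971
T = 44971 / 840.046 = 53.53 °C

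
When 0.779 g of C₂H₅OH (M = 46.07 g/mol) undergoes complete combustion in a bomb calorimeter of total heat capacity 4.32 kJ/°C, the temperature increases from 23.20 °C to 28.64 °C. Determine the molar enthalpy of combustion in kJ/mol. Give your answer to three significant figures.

ΔT = 28.64 − 23.20 = 5.44 °C
q_cal = C_cal × ΔT = 4.32 × 5.44 = 23.5008 kJ
n = 0.779 / 46.07 = 0.01691 mol
q_rxn = −q_cal = -23.5008 kJ
ΔH = -23.5008 / 0.01691 = -1390 kJ/mol

ΔH = -1390 kJ/mol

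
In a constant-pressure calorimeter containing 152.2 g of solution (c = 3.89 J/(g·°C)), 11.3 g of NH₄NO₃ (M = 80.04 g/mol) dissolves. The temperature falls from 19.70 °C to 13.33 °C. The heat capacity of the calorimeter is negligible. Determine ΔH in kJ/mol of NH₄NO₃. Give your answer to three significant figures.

|ΔT| = |13.33 − 19.70| = 6.37 °C
|q_surr| = (152.2 × 3.89) × 6.37 = 592.058 × 6.37 = 3771 J
n(NH₄NO₃) = 11.3 / 80.04 = 0.1412 mol
Temperature fell, so q_rxn = +|q_surr| = 3.771 kJ
ΔH = q_rxn / n = 26.71 kJ/mol

ΔH = 26.7 kJ/mol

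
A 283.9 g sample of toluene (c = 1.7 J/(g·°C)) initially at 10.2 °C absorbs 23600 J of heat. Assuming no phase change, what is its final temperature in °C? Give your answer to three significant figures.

ΔT = q / (m c) = 23600 / (283.9 × 1.7) = 48.90 °C
T_f = 10.2 + 48.90 = 59.10 °C

T_f = 59.1 °C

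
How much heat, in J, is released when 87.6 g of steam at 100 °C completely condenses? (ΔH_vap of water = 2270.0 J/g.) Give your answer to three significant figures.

q = m × ΔH_vap = 87.6 × 2270.0 = 198900 J

q = 199000 J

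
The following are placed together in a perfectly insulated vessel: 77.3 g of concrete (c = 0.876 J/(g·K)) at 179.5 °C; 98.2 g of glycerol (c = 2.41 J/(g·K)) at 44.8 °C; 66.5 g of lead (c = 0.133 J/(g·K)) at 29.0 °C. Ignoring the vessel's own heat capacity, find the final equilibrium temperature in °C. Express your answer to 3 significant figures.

T_f = 73.5 °C

Σ mᵢcᵢ(T − Tᵢ) = 0  ⇒  T = Σ mᵢcᵢTᵢ / Σ mᵢcᵢ
Σ mᵢcᵢ = 77.3×0.876 + 98.2×2.41 + 66.5×0.133 = 313.2213
Σ mᵢcᵢTᵢ = 67.7148×179.5 + 236.662×44.8 + 8.8445×29.0 = 23014
T = 23014 / 313.2213 = 73.48 °C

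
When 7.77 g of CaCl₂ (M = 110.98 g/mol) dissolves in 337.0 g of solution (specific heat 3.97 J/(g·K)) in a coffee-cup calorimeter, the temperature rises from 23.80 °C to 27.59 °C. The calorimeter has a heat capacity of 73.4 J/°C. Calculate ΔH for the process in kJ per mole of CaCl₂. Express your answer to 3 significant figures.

|ΔT| = |27.59 − 23.80| = 3.79 °C
|q_surr| = (337.0 × 3.97 + 73.4) × 3.79 = 1411.29 × 3.79 = 5349 J
n(CaCl₂) = 7.77 / 110.98 = 0.07001 mol
Temperature rose, so q_rxn = −|q_surr| = -5.349 kJ
ΔH = q_rxn / n = -76.40 kJ/mol

ΔH = -76.4 kJ/mol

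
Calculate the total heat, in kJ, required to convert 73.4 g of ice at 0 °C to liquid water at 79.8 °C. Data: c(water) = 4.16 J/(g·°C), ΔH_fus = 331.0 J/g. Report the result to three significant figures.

q = 48.7 kJ

q1 (melt at 0 °C): 73.4 × 331.0 = 24295 J
q2 (heat water 0.0→79.8 °C): 73.4 × 4.16 × 79.8 = 24366 J
Total: 24295 + 24366 = 48661 J = 48.7 kJ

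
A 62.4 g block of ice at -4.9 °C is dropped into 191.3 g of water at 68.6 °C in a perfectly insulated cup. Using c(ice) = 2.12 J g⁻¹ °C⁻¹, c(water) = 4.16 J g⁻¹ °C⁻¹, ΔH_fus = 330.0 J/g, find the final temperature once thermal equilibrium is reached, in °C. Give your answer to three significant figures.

Heat to bring ice to 0 °C and melt it: q₁ = 62.4×2.12×4.9 + 62.4×330.0 = 21240 J
Heat the water can supply cooling to 0 °C: 191.3×4.16×68.6 = 54592.4 J > q₁, so all ice melts.
Energy balance: 191.3×4.16×(68.6 − T) = 21240 + 62.4×4.16×(T − 0)
795.808(68.6 − T) = 21240 + 259.584 T
54592.4 − 21240 = 1055.392 T
T = 33352.4 / 1055.392 = 31.60 °C

T_f = 31.6 °C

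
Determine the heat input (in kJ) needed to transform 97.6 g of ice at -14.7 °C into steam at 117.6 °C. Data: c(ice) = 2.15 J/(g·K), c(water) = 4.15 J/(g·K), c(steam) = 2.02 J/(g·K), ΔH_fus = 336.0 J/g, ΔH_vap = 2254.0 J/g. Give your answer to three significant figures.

q = 300 kJ

q1 (heat ice -14.7→0.0 °C): 97.6 × 2.15 × 14.7 = 3085 J
q2 (melt at 0 °C): 97.6 × 336.0 = 32794 J
q3 (heat water 0.0→100.0 °C): 97.6 × 4.15 × 100.0 = 40504 J
q4 (vaporize at 100 °C): 97.6 × 2254.0 = 219990 J
q5 (heat steam 100.0→117.6 °C): 97.6 × 2.02 × 17.6 = 3470 J
Total: 3085 + 32794 + 40504 + 219990 + 3470 = 299843 J = 300 kJ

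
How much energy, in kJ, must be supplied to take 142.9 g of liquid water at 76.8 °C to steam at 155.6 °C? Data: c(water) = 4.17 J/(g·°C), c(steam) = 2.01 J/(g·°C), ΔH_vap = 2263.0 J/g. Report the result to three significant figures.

q = 353 kJ

q1 (heat water 76.8→100.0 °C): 142.9 × 4.17 × 23.2 = 13825 J
q2 (vaporize at 100 °C): 142.9 × 2263.0 = 323383 J
q3 (heat steam 100.0→155.6 °C): 142.9 × 2.01 × 55.6 = 15970 J
Total: 13825 + 323383 + 15970 = 353178 J = 353 kJ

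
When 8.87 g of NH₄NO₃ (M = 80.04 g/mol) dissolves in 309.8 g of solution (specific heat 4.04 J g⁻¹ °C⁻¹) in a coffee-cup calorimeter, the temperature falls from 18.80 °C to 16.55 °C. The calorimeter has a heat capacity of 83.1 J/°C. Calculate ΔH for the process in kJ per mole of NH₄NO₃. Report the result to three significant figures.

|ΔT| = |16.55 − 18.80| = 2.25 °C
|q_surr| = (309.8 × 4.04 + 83.1) × 2.25 = 1334.692 × 2.25 = 3003 J
n(NH₄NO₃) = 8.87 / 80.04 = 0.1108 mol
Temperature fell, so q_rxn = +|q_surr| = 3.003 kJ
ΔH = q_rxn / n = 27.10 kJ/mol

ΔH = 27.1 kJ/mol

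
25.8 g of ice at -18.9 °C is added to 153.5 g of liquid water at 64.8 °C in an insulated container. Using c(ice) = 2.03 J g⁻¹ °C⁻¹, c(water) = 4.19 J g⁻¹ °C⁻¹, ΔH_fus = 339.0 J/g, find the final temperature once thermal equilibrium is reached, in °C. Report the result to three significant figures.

T_f = 42.5 °C

Heat to bring ice to 0 °C and melt it: q₁ = 25.8×2.03×18.9 + 25.8×339.0 = 9736.1 J
Heat the water can supply cooling to 0 °C: 153.5×4.19×64.8 = 41677.1 J > q₁, so all ice melts.
Energy balance: 153.5×4.19×(64.8 − T) = 9736.1 + 25.8×4.19×(T − 0)
643.165(64.8 − T) = 9736.1 + 108.102 T
41677.1 − 9736.1 = 751.267 T
T = 31941.0 / 751.267 = 42.52 °C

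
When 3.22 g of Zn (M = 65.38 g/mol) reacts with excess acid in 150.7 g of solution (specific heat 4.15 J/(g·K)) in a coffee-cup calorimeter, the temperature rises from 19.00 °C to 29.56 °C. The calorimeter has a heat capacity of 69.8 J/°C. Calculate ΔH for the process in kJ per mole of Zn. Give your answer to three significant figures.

ΔH = -149 kJ/mol

|ΔT| = |29.56 − 19.00| = 10.56 °C
|q_surr| = (150.7 × 4.15 + 69.8) × 10.56 = 695.205 × 10.56 = 7341 J
n(Zn) = 3.22 / 65.38 = 0.04925 mol
Temperature rose, so q_rxn = −|q_surr| = -7.341 kJ
ΔH = q_rxn / n = -149.1 kJ/mol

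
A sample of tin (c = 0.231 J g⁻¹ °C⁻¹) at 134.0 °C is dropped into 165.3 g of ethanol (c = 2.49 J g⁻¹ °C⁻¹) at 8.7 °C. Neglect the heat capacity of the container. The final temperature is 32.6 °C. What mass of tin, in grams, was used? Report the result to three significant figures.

m = 420 g

q_gained = (165.3 × 2.49) × (32.6 − 8.7) = 9837 J
q_lost = m × 0.231 × (134.0 − 32.6) = 23.4234 m
m = 9837 / 23.4234 = 420 g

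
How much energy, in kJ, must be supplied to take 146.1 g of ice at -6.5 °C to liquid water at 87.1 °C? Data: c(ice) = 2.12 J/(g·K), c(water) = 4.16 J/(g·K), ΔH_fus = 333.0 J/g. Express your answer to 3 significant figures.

q = 104 kJ

q1 (heat ice -6.5→0.0 °C): 146.1 × 2.12 × 6.5 = 2013 J
q2 (melt at 0 °C): 146.1 × 333.0 = 48651 J
q3 (heat water 0.0→87.1 °C): 146.1 × 4.16 × 87.1 = 52937 J
Total: 2013 + 48651 + 52937 = 103601 J = 104 kJ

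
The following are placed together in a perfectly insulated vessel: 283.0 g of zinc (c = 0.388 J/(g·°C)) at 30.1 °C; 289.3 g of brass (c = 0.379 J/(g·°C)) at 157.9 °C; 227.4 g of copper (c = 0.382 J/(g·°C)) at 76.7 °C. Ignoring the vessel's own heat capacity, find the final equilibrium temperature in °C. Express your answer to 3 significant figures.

T_f = 89.1 °C

Σ mᵢcᵢ(T − Tᵢ) = 0  ⇒  T = Σ mᵢcᵢTᵢ / Σ mᵢcᵢ
Σ mᵢcᵢ = 283.0×0.388 + 289.3×0.379 + 227.4×0.382 = 306.3155
Σ mᵢcᵢTᵢ = 109.804×30.1 + 109.6447×157.9 + 86.8668×76.7 = 27281
T = 27281 / 306.3155 = 89.06 °C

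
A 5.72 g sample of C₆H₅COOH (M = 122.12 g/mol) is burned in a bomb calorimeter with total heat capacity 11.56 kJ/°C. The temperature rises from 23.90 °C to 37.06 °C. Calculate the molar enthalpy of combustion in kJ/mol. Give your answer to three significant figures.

ΔT = 37.06 − 23.90 = 13.16 °C
q_cal = C_cal × ΔT = 11.56 × 13.16 = 152.1296 kJ
n = 5.72 / 122.12 = 0.04684 mol
q_rxn = −q_cal = -152.1296 kJ
ΔH = -152.1296 / 0.04684 = -3248 kJ/mol

ΔH = -3250 kJ/mol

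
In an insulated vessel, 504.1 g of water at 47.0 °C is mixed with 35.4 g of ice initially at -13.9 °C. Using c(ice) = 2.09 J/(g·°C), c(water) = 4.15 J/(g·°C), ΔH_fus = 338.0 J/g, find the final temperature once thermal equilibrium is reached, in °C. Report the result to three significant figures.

Heat to bring ice to 0 °C and melt it: q₁ = 35.4×2.09×13.9 + 35.4×338.0 = 12994 J
Heat the water can supply cooling to 0 °C: 504.1×4.15×47.0 = 98324.7 J > q₁, so all ice melts.
Energy balance: 504.1×4.15×(47.0 − T) = 12994 + 35.4×4.15×(T − 0)
2092.015(47.0 − T) = 12994 + 146.91 T
98324.7 − 12994 = 2238.925 T
T = 85330.7 / 2238.925 = 38.11 °C

T_f = 38.1 °C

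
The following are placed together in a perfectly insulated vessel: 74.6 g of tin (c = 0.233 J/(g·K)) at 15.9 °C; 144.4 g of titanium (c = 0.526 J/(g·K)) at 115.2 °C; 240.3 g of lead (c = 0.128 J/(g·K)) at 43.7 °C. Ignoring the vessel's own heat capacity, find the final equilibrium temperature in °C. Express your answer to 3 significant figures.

Σ mᵢcᵢ(T − Tᵢ) = 0  ⇒  T = Σ mᵢcᵢTᵢ / Σ mᵢcᵢ
Σ mᵢcᵢ = 74.6×0.233 + 144.4×0.526 + 240.3×0.128 = 124.0946
Σ mᵢcᵢTᵢ = 17.3818×15.9 + 75.9544×115.2 + 30.7584×43.7 = 10370
T = 10370 / 124.0946 = 83.57 °C

T_f = 83.6 °C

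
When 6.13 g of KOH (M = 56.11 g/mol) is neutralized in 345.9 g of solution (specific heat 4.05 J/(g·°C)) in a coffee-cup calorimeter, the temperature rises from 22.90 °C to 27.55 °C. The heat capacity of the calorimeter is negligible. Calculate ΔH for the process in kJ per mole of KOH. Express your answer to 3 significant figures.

|ΔT| = |27.55 − 22.90| = 4.65 °C
|q_surr| = (345.9 × 4.05) × 4.65 = 1400.895 × 4.65 = 6514.2 J
n(KOH) = 6.13 / 56.11 = 0.10925 mol
Temperature rose, so q_rxn = −|q_surr| = -6.5142 kJ
ΔH = q_rxn / n = -59.63 kJ/mol

ΔH = -59.6 kJ/mol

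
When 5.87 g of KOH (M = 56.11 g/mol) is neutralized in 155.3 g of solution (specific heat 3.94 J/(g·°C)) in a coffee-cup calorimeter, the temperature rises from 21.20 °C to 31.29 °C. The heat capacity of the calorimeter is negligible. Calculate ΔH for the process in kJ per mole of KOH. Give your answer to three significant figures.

ΔH = -59.0 kJ/mol

|ΔT| = |31.29 − 21.20| = 10.09 °C
|q_surr| = (155.3 × 3.94) × 10.09 = 611.882 × 10.09 = 6174 J
n(KOH) = 5.87 / 56.11 = 0.1046 mol
Temperature rose, so q_rxn = −|q_surr| = -6.174 kJ
ΔH = q_rxn / n = -59.02 kJ/mol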